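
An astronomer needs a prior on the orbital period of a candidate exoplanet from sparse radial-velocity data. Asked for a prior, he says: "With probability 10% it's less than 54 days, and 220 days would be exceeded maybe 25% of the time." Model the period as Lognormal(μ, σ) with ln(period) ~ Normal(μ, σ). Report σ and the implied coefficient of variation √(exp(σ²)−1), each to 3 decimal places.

σ ≈ 0.718, CV ≈ 0.821

If T ~ Lognormal(μ,σ) then ln T ~ Normal(μ,σ), so the p-quantile of ln T is μ + z_p·σ.
ln(54) = 3.989 and ln(220) = 5.394; z_{0.1} = -1.282, z_{0.75} = 0.6745.
σ = (5.394 − 3.989)/(0.6745 − (-1.282)) = 0.718.
μ = 3.989 − (-1.282)·0.718 = 4.909.
CV = √(exp(σ²)−1) = √(exp(0.5157)−1) = 0.821.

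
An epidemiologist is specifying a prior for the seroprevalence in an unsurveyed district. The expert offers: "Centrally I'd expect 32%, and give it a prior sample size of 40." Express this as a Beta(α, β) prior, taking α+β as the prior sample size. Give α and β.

Under the effective-sample-size interpretation, Beta(α, β) has prior mean α/(α+β) and prior sample size α+β.
So α+β = 40 and α/(α+β) = 0.32, giving α = 0.32·40 = 12.8 and β = 40 − 12.8 = 27.2.

α = 12.8, β = 27.2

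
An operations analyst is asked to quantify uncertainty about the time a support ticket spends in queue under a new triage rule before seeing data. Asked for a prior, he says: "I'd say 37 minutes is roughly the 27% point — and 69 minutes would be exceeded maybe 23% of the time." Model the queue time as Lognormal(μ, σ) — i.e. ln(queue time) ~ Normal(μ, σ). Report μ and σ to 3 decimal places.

If T ~ Lognormal(μ,σ) then ln T ~ Normal(μ,σ), so the p-quantile of ln T is μ + z_p·σ.
ln(37) = 3.611 and ln(69) = 4.234; z_{0.27} = -0.6128, z_{0.77} = 0.7388.
σ = (4.234 − 3.611)/(0.7388 − (-0.6128)) = 0.461.
μ = 3.611 − (-0.6128)·0.461 = 3.893.

μ ≈ 3.893, σ ≈ 0.461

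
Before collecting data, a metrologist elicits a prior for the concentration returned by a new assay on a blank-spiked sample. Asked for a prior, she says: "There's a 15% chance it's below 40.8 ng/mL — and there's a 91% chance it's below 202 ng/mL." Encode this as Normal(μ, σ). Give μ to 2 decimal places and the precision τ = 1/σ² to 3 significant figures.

μ = 111.08, τ = 0.000217

For Normal(μ,σ), the p-quantile is μ + z_p·σ. Here z_{0.15} = -1.036, z_{0.91} = 1.341.
So 40.8 = μ − 1.036σ and 202 = μ + 1.341σ.
Subtracting: σ = (202 − 40.8)/(1.341 − (-1.036)) = 67.81.
Then μ = 40.8 − (-1.036)·67.81 = 111.08.
Precision τ = 1/σ² = 1/67.81² = 0.000217.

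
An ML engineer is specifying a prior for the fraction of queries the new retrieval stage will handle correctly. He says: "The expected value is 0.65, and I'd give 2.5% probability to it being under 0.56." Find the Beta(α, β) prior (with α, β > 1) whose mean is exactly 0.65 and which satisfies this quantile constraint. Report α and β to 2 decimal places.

With mean 0.65 fixed, write α = 0.65s, β = 0.35s where s = α+β.
Need P(θ < 0.56) = 0.025 under Beta(0.65s, 0.35s). Normal approximation: (q−m)/√(m(1−m)/s) ≈ z_{0.025} = -1.96, so s ≈ 0.65·0.35·(-1.96)²/(0.56−0.65)² = 107.9.
At s = 107.9: P(θ<0.56) ≈ 0.028. Adjusting to match 0.025 gives s ≈ 112.70.
So α = 0.65·112.70 ≈ 73.25, β = 0.35·112.70 ≈ 39.44.

α ≈ 73.25, β ≈ 39.44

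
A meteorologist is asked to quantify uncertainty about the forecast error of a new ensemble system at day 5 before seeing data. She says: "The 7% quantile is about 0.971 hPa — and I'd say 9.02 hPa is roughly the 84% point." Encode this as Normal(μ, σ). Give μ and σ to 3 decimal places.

The p-quantile of Normal(μ,σ) is μ + z_p·σ, with z_{0.07} = -1.476 and z_{0.84} = 0.9945.
Eliminate σ: μ = (z₂·x₁ − z₁·x₂)/(z₂ − z₁) = (0.9945·0.971 − (-1.476)·9.02)/2.47 = 5.780.
Then σ = (x₂ − x₁)/(z₂ − z₁) = (9.02 − 0.971)/2.47 = 3.258.

μ = 5.780, σ = 3.258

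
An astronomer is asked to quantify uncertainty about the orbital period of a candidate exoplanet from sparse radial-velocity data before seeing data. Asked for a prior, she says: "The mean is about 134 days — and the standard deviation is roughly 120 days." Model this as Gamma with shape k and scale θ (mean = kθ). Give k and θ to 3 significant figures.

k ≈ 1.25, θ ≈ 107

For Gamma(k, scale θ): mean = kθ, variance = kθ², so CV = 1/√k.
CV = SD/mean = 120/134 = 0.8955, hence k = 1/CV² = 1.25.
Then θ = mean/k = 134/1.25 = 107.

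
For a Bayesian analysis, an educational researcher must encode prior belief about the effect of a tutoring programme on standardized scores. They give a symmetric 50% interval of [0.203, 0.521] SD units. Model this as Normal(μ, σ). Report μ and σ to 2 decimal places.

μ = 0.36, σ = 0.24

A symmetric 50% interval runs μ ± z·σ with z = 0.6745.
Half-width = 0.159, so σ = 0.159/0.6745 = 0.24.
μ is the interval midpoint, 0.36.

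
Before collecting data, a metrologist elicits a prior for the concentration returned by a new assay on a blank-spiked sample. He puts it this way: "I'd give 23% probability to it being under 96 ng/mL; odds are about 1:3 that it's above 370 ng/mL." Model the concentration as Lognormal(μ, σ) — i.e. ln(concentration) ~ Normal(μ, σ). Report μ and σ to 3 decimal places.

μ ≈ 5.270, σ ≈ 0.955

If T ~ Lognormal(μ,σ) then ln T ~ Normal(μ,σ), so the p-quantile of ln T is μ + z_p·σ.
ln(96) = 4.564 and ln(370) = 5.914; z_{0.23} = -0.7388, z_{0.75} = 0.6745.
σ = (5.914 − 4.564)/(0.6745 − (-0.7388)) = 0.955.
μ = 4.564 − (-0.7388)·0.955 = 5.270.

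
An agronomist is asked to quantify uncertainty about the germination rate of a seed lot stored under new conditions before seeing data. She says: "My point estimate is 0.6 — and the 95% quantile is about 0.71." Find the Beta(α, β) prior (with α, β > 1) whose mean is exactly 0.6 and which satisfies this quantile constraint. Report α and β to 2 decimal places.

With mean 0.6 fixed, write α = 0.6s, β = 0.4s where s = α+β.
Need P(θ < 0.71) = 0.95 under Beta(0.6s, 0.4s). Normal approximation: (q−m)/√(m(1−m)/s) ≈ z_{0.95} = 1.64, so s ≈ 0.6·0.4·(1.64)²/(0.71−0.6)² = 53.7.
At s = 53.7: P(θ<0.71) ≈ 0.955. Adjusting to match 0.95 gives s ≈ 50.61.
So α = 0.6·50.61 ≈ 30.36, β = 0.4·50.61 ≈ 20.24.

α ≈ 30.36, β ≈ 20.24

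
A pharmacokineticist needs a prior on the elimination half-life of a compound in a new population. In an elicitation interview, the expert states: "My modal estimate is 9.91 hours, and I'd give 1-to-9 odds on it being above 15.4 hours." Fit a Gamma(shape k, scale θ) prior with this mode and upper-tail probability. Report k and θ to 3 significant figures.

Gamma(k,θ) with k>1 has mode (k−1)θ, so θ = 9.91/(k−1).
Need P(X < 15.4) = 0.9 with θ tied to k this way. Start at k = 2, θ = 9.91: P(X<15.4) ≈ 0.460.
Too low — raise k to concentrate. Iterating converges to k ≈ 10.6.
Then θ = 9.91/(10.6−1) ≈ 1.03.

k ≈ 10.6, θ ≈ 1.03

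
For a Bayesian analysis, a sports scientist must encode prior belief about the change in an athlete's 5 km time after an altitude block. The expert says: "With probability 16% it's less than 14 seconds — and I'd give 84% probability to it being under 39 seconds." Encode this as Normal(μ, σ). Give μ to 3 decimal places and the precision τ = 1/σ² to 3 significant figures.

The p-quantile of Normal(μ,σ) is μ + z_p·σ, with z_{0.16} = -0.9945 and z_{0.84} = 0.9945.
Eliminate σ: μ = (z₂·x₁ − z₁·x₂)/(z₂ − z₁) = (0.9945·14 − (-0.9945)·39)/1.989 = 26.500.
Then σ = (x₂ − x₁)/(z₂ − z₁) = (39 − 14)/1.989 = 12.570.
Precision τ = 1/σ² = 1/12.57² = 0.00633.

μ = 26.500, τ = 0.00633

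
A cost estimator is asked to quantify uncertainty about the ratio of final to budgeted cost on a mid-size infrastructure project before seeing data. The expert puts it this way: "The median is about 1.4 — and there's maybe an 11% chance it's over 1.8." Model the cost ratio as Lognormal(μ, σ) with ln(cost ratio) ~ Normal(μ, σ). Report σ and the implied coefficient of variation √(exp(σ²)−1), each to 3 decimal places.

If T ~ Lognormal(μ,σ) then ln T ~ Normal(μ,σ), so the p-quantile of ln T is μ + z_p·σ.
ln(1.4) = 0.3365 and ln(1.8) = 0.5878; z_{0.5} = 0, z_{0.89} = 1.227.
σ = (0.5878 − 0.3365)/(1.227 − (0)) = 0.205.
μ = 0.3365 − (0)·0.205 = 0.336.
CV = √(exp(σ²)−1) = √(exp(0.0420)−1) = 0.207.

σ ≈ 0.205, CV ≈ 0.207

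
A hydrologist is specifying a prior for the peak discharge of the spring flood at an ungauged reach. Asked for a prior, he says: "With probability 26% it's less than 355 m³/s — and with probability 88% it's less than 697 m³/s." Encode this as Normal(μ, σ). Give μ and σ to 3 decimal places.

μ = 476.003, σ = 188.084

For Normal(μ,σ), the p-quantile is μ + z_p·σ. Here z_{0.26} = -0.6433, z_{0.88} = 1.175.
So 355 = μ − 0.6433σ and 697 = μ + 1.175σ.
Subtracting: σ = (697 − 355)/(1.175 − (-0.6433)) = 188.084.
Then μ = 355 − (-0.6433)·188.084 = 476.003.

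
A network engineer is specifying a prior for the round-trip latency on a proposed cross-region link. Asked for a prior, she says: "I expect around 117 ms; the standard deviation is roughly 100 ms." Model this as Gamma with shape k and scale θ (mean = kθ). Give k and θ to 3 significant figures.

k ≈ 1.37, θ ≈ 85.5

For Gamma(k, scale θ): mean = kθ, variance = kθ², so CV = 1/√k.
CV = SD/mean = 100/117 = 0.8547, hence k = 1/CV² = 1.37.
Then θ = mean/k = 117/1.37 = 85.5.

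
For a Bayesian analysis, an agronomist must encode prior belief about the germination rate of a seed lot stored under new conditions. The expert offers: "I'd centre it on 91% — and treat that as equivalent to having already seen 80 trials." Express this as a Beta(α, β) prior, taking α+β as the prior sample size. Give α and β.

Under the effective-sample-size interpretation, Beta(α, β) has prior mean α/(α+β) and prior sample size α+β.
So α+β = 80 and α/(α+β) = 0.91, giving α = 0.91·80 = 72.8 and β = 80 − 72.8 = 7.2.

α = 72.8, β = 7.2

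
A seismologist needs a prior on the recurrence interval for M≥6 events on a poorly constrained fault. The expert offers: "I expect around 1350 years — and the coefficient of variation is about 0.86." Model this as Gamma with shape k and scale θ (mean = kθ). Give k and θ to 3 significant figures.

k ≈ 1.35, θ ≈ 998

For Gamma(k, scale θ): mean = kθ, variance = kθ², so CV = 1/√k.
CV = 0.86, hence k = 1/CV² = 1.35.
Then θ = mean/k = 1350/1.35 = 998.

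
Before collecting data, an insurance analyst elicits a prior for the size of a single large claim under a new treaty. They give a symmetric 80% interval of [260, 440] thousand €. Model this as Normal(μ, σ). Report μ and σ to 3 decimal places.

μ = 350.000, σ = 70.227

A symmetric 80% interval runs μ ± z·σ with z = 1.282.
Half-width = 90, so σ = 90/1.282 = 70.227.
μ is the interval midpoint, 350.000.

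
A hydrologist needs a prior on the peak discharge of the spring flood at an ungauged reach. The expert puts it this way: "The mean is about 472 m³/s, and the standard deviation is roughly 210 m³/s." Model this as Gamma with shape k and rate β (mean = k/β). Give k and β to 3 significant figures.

k ≈ 5.05, β ≈ 0.0107

For Gamma(k, rate β): mean = k/β, variance = k/β², so CV = 1/√k.
CV = SD/mean = 210/472 = 0.4449, hence k = 1/CV² = 5.05.
Then β = k/mean = 5.05/472 = 0.0107.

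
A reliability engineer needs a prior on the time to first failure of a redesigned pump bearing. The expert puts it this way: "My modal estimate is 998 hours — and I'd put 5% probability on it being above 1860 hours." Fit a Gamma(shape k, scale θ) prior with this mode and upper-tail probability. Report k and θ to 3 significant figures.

k ≈ 8.18, θ ≈ 139

Gamma(k,θ) with k>1 has mode (k−1)θ, so θ = 998/(k−1).
Need P(X < 1860) = 0.95 with θ tied to k this way. Start at k = 2, θ = 998: P(X<1860) ≈ 0.556.
Too low — raise k to concentrate. Iterating converges to k ≈ 8.18.
Then θ = 998/(8.18−1) ≈ 139.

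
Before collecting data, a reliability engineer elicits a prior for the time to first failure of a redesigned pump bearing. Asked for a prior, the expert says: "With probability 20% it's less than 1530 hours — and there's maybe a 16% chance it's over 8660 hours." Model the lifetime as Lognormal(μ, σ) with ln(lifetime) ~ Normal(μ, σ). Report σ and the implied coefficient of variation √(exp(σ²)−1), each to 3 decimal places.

σ ≈ 0.944, CV ≈ 1.199

If T ~ Lognormal(μ,σ) then ln T ~ Normal(μ,σ), so the p-quantile of ln T is μ + z_p·σ.
ln(1530) = 7.333 and ln(8660) = 9.066; z_{0.2} = -0.8416, z_{0.84} = 0.9945.
σ = (9.066 − 7.333)/(0.9945 − (-0.8416)) = 0.944.
μ = 7.333 − (-0.8416)·0.944 = 8.128.
CV = √(exp(σ²)−1) = √(exp(0.8913)−1) = 1.199.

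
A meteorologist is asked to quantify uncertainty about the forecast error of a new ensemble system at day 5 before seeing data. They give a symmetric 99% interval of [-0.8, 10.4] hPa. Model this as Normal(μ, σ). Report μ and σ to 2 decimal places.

A symmetric 99% interval runs μ ± z·σ with z = 2.576.
Half-width = 5.6, so σ = 5.6/2.576 = 2.17.
μ is the interval midpoint, 4.80.

μ = 4.80, σ = 2.17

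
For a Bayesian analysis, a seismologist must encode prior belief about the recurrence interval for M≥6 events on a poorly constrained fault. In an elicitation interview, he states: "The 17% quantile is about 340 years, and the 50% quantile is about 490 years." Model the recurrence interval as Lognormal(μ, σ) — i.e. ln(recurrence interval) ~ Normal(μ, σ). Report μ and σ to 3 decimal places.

μ ≈ 6.194, σ ≈ 0.383

If T ~ Lognormal(μ,σ) then ln T ~ Normal(μ,σ), so the p-quantile of ln T is μ + z_p·σ.
ln(340) = 5.829 and ln(490) = 6.194; z_{0.17} = -0.9542, z_{0.5} = 0.
σ = (6.194 − 5.829)/(0 − (-0.9542)) = 0.383.
μ = 5.829 − (-0.9542)·0.383 = 6.194.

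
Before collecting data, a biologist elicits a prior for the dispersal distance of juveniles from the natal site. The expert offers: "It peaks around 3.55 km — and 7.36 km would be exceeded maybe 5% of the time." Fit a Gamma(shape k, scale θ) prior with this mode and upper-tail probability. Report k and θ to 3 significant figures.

k ≈ 6.2, θ ≈ 0.683

Gamma(k,θ) with k>1 has mode (k−1)θ, so θ = 3.55/(k−1).
Need P(X < 7.36) = 0.95 with θ tied to k this way. Start at k = 2, θ = 3.55: P(X<7.36) ≈ 0.613.
Too low — raise k to concentrate. Iterating converges to k ≈ 6.2.
Then θ = 3.55/(6.2−1) ≈ 0.683.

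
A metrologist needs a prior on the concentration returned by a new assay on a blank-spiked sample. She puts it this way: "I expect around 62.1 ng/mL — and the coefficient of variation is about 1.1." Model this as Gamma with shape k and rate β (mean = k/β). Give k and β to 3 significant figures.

For Gamma(k, rate β): mean = k/β, variance = k/β², so CV = 1/√k.
CV = 1.1, hence k = 1/CV² = 0.826.
Then β = k/mean = 0.826/62.1 = 0.0133.

k ≈ 0.826, β ≈ 0.0133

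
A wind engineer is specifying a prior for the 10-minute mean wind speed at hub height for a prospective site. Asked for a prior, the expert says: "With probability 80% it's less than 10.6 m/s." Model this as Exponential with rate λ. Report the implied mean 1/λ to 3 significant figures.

P(T < 10.6) = 1 − e^(−λ·10.6) = 0.8, so λ = −ln(1−0.8)/10.6 = −ln(0.2)/10.6 = 0.152.
Mean = 1/λ = 6.59 m/s.

mean ≈ 6.59 m/s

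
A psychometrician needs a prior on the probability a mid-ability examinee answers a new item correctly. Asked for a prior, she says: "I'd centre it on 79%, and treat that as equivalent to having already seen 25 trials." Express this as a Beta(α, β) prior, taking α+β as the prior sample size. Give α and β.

Under the effective-sample-size interpretation, Beta(α, β) has prior mean α/(α+β) and prior sample size α+β.
So α+β = 25 and α/(α+β) = 0.79, giving α = 0.79·25 = 19.75 and β = 25 − 19.75 = 5.25.

α = 19.75, β = 5.25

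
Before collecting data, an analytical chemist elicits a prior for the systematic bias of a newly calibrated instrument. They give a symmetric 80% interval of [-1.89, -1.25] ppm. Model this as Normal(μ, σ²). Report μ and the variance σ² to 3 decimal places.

A symmetric 80% interval runs μ ± z·σ with z = 1.282.
Half-width = 0.32, so σ = 0.32/1.282 = 0.2497 and σ² = 0.062.
μ is the interval midpoint, -1.570.

μ = -1.570, σ² = 0.062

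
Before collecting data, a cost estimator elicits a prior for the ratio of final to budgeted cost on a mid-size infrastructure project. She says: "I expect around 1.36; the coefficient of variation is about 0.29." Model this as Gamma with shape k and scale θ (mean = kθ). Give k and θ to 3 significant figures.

k ≈ 11.9, θ ≈ 0.114

For Gamma(k, scale θ): mean = kθ, variance = kθ², so CV = 1/√k.
CV = 0.29, hence k = 1/CV² = 11.9.
Then θ = mean/k = 1.36/11.9 = 0.114.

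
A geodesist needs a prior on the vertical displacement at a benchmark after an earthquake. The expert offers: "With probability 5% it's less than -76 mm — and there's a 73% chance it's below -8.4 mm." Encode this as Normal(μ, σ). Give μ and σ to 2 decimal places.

μ = -26.75, σ = 29.94

For Normal(μ,σ), the p-quantile is μ + z_p·σ. Here z_{0.05} = -1.645, z_{0.73} = 0.6128.
So -76 = μ − 1.645σ and -8.4 = μ + 0.6128σ.
Subtracting: σ = (-8.4 − -76)/(0.6128 − (-1.645)) = 29.94.
Then μ = -76 − (-1.645)·29.94 = -26.75.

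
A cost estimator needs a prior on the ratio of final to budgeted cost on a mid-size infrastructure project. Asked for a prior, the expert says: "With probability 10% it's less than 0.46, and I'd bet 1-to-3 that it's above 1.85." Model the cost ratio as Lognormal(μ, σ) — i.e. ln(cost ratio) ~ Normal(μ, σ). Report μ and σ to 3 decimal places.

If T ~ Lognormal(μ,σ) then ln T ~ Normal(μ,σ), so the p-quantile of ln T is μ + z_p·σ.
ln(0.46) = -0.7765 and ln(1.85) = 0.6152; z_{0.1} = -1.282, z_{0.75} = 0.6745.
σ = (0.6152 − -0.7765)/(0.6745 − (-1.282)) = 0.711.
μ = -0.7765 − (-1.282)·0.711 = 0.135.

μ ≈ 0.135, σ ≈ 0.711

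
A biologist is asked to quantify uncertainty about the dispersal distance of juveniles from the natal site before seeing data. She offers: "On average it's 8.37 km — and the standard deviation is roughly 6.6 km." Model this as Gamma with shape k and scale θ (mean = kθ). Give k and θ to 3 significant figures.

k ≈ 1.61, θ ≈ 5.2

For Gamma(k, scale θ): mean = kθ, variance = kθ², so CV = 1/√k.
CV = SD/mean = 6.6/8.37 = 0.7885, hence k = 1/CV² = 1.61.
Then θ = mean/k = 8.37/1.61 = 5.2.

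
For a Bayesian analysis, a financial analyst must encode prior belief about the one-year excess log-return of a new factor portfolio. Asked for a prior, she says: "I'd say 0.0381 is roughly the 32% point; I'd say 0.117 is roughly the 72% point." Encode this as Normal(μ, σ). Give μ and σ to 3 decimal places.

The p-quantile of Normal(μ,σ) is μ + z_p·σ, with z_{0.32} = -0.4677 and z_{0.72} = 0.5828.
Eliminate σ: μ = (z₂·x₁ − z₁·x₂)/(z₂ − z₁) = (0.5828·0.0381 − (-0.4677)·0.117)/1.051 = 0.073.
Then σ = (x₂ − x₁)/(z₂ − z₁) = (0.117 − 0.0381)/1.051 = 0.075.

μ = 0.073, σ = 0.075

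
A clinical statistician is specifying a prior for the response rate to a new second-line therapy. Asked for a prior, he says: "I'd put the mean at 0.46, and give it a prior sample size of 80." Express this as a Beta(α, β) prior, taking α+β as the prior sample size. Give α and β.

α = 36.8, β = 43.2

Under the effective-sample-size interpretation, Beta(α, β) has prior mean α/(α+β) and prior sample size α+β.
So α+β = 80 and α/(α+β) = 0.46, giving α = 0.46·80 = 36.8 and β = 80 − 36.8 = 43.2.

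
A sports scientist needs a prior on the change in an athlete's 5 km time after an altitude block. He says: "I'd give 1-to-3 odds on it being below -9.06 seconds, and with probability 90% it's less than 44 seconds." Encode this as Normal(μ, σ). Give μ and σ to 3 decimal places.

The p-quantile of Normal(μ,σ) is μ + z_p·σ, with z_{0.25} = -0.6745 and z_{0.9} = 1.282.
Eliminate σ: μ = (z₂·x₁ − z₁·x₂)/(z₂ − z₁) = (1.282·-9.06 − (-0.6745)·44)/1.956 = 9.236.
Then σ = (x₂ − x₁)/(z₂ − z₁) = (44 − -9.06)/1.956 = 27.126.

μ = 9.236, σ = 27.126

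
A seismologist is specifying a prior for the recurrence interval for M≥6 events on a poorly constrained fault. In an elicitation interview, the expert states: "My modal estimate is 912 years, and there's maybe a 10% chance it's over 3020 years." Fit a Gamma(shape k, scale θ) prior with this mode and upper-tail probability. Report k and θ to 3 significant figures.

k ≈ 2.31, θ ≈ 694

Gamma(k,θ) with k>1 has mode (k−1)θ, so θ = 912/(k−1).
Need P(X < 3020) = 0.9 with θ tied to k this way. Start at k = 2, θ = 912: P(X<3020) ≈ 0.843.
Too low — raise k to concentrate. Iterating converges to k ≈ 2.31.
Then θ = 912/(2.31−1) ≈ 694.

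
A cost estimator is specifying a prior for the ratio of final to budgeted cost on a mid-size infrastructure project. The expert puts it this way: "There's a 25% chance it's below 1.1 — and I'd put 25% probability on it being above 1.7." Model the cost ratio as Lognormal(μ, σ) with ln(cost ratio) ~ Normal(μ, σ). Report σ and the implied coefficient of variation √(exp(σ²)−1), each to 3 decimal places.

σ ≈ 0.323, CV ≈ 0.331

If T ~ Lognormal(μ,σ) then ln T ~ Normal(μ,σ), so the p-quantile of ln T is μ + z_p·σ.
ln(1.1) = 0.09531 and ln(1.7) = 0.5306; z_{0.25} = -0.6745, z_{0.75} = 0.6745.
σ = (0.5306 − 0.09531)/(0.6745 − (-0.6745)) = 0.323.
μ = 0.09531 − (-0.6745)·0.323 = 0.313.
CV = √(exp(σ²)−1) = √(exp(0.1041)−1) = 0.331.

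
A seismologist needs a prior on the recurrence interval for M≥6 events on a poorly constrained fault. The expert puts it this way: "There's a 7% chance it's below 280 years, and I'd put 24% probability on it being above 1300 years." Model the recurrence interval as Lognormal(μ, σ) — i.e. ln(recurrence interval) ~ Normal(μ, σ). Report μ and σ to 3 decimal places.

If T ~ Lognormal(μ,σ) then ln T ~ Normal(μ,σ), so the p-quantile of ln T is μ + z_p·σ.
ln(280) = 5.635 and ln(1300) = 7.17; z_{0.07} = -1.476, z_{0.76} = 0.7063.
σ = (7.17 − 5.635)/(0.7063 − (-1.476)) = 0.704.
μ = 5.635 − (-1.476)·0.704 = 6.673.

μ ≈ 6.673, σ ≈ 0.704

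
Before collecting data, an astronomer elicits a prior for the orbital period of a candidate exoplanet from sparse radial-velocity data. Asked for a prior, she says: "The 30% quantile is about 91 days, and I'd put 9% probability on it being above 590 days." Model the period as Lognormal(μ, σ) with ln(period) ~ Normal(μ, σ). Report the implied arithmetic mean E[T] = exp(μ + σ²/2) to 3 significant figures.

E[T] ≈ 254 days

If T ~ Lognormal(μ,σ) then ln T ~ Normal(μ,σ), so the p-quantile of ln T is μ + z_p·σ.
ln(91) = 4.511 and ln(590) = 6.38; z_{0.3} = -0.5244, z_{0.91} = 1.341.
σ = (6.38 − 4.511)/(1.341 − (-0.5244)) = 1.002.
μ = 4.511 − (-0.5244)·1.002 = 5.036.
E[T] = exp(μ + σ²/2) = exp(5.036 + 0.5022) = 254 days.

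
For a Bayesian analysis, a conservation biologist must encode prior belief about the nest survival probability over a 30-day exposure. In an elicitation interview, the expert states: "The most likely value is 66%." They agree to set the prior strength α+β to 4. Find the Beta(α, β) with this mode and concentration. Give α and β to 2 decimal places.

For α,β > 1 the Beta mode is (α−1)/(α+β−2). With α+β = 4, the mode is (α−1)/2.
Set (α−1)/2 = 0.66 → α = 1 + 0.66·2 = 2.32.
β = 4 − α = 1.68.

α = 2.32, β = 1.68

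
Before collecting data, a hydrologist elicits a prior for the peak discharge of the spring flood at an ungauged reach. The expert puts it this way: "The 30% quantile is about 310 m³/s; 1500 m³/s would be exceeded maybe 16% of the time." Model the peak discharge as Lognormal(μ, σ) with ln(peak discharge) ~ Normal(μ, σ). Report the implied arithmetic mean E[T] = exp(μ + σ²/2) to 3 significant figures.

E[T] ≈ 916 m³/s

If T ~ Lognormal(μ,σ) then ln T ~ Normal(μ,σ), so the p-quantile of ln T is μ + z_p·σ.
ln(310) = 5.737 and ln(1500) = 7.313; z_{0.3} = -0.5244, z_{0.84} = 0.9945.
σ = (7.313 − 5.737)/(0.9945 − (-0.5244)) = 1.038.
μ = 5.737 − (-0.5244)·1.038 = 6.281.
E[T] = exp(μ + σ²/2) = exp(6.281 + 0.5388) = 916 m³/s.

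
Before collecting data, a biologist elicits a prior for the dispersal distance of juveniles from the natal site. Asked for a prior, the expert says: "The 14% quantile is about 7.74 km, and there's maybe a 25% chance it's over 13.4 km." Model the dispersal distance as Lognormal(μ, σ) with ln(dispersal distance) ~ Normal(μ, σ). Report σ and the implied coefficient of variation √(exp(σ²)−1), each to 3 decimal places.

If T ~ Lognormal(μ,σ) then ln T ~ Normal(μ,σ), so the p-quantile of ln T is μ + z_p·σ.
ln(7.74) = 2.046 and ln(13.4) = 2.595; z_{0.14} = -1.08, z_{0.75} = 0.6745.
σ = (2.595 − 2.046)/(0.6745 − (-1.08)) = 0.313.
μ = 2.046 − (-1.08)·0.313 = 2.384.
CV = √(exp(σ²)−1) = √(exp(0.0978)−1) = 0.321.

σ ≈ 0.313, CV ≈ 0.321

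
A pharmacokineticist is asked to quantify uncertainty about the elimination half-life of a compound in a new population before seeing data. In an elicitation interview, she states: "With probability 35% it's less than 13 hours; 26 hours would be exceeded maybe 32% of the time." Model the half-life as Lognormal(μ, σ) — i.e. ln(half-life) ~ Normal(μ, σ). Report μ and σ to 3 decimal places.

If T ~ Lognormal(μ,σ) then ln T ~ Normal(μ,σ), so the p-quantile of ln T is μ + z_p·σ.
ln(13) = 2.565 and ln(26) = 3.258; z_{0.35} = -0.3853, z_{0.68} = 0.4677.
σ = (3.258 − 2.565)/(0.4677 − (-0.3853)) = 0.813.
μ = 2.565 − (-0.3853)·0.813 = 2.878.

μ ≈ 2.878, σ ≈ 0.813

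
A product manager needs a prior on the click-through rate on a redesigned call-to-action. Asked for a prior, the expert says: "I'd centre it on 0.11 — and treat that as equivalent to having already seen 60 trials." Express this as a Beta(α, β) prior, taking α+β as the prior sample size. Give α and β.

α = 6.6, β = 53.4

Under the effective-sample-size interpretation, Beta(α, β) has prior mean α/(α+β) and prior sample size α+β.
So α+β = 60 and α/(α+β) = 0.11, giving α = 0.11·60 = 6.6 and β = 60 − 6.6 = 53.4.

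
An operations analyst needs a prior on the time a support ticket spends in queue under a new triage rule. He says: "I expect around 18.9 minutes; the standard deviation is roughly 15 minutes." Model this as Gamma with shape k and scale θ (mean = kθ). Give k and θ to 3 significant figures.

For Gamma(k, scale θ): mean = kθ, variance = kθ², so CV = 1/√k.
CV = SD/mean = 15/18.9 = 0.7937, hence k = 1/CV² = 1.59.
Then θ = mean/k = 18.9/1.59 = 11.9.

k ≈ 1.59, θ ≈ 11.9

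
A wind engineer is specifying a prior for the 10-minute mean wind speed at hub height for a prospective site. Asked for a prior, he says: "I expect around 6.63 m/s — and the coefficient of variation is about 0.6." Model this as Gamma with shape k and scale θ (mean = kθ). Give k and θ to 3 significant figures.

For Gamma(k, scale θ): mean = kθ, variance = kθ², so CV = 1/√k.
CV = 0.6, hence k = 1/CV² = 2.78.
Then θ = mean/k = 6.63/2.78 = 2.39.

k ≈ 2.78, θ ≈ 2.39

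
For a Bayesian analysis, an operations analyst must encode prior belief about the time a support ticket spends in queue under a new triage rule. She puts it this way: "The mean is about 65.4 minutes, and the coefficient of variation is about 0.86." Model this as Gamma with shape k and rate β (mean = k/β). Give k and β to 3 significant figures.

k ≈ 1.35, β ≈ 0.0207

For Gamma(k, rate β): mean = k/β, variance = k/β², so CV = 1/√k.
CV = 0.86, hence k = 1/CV² = 1.35.
Then β = k/mean = 1.35/65.4 = 0.0207.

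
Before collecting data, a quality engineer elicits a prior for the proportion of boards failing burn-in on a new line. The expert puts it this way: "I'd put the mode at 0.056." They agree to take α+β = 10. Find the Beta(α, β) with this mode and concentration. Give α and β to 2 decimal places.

For α,β > 1 the Beta mode is (α−1)/(α+β−2). With α+β = 10, the mode is (α−1)/8.
Set (α−1)/8 = 0.056 → α = 1 + 0.056·8 = 1.45.
β = 10 − α = 8.55.

α = 1.45, β = 8.55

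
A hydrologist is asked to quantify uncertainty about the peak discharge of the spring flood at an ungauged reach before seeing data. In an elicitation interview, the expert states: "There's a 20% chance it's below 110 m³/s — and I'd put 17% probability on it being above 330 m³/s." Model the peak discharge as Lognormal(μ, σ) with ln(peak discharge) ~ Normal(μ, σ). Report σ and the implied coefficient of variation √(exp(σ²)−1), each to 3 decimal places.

σ ≈ 0.612, CV ≈ 0.674

If T ~ Lognormal(μ,σ) then ln T ~ Normal(μ,σ), so the p-quantile of ln T is μ + z_p·σ.
ln(110) = 4.7 and ln(330) = 5.799; z_{0.2} = -0.8416, z_{0.83} = 0.9542.
σ = (5.799 − 4.7)/(0.9542 − (-0.8416)) = 0.612.
μ = 4.7 − (-0.8416)·0.612 = 5.215.
CV = √(exp(σ²)−1) = √(exp(0.3743)−1) = 0.674.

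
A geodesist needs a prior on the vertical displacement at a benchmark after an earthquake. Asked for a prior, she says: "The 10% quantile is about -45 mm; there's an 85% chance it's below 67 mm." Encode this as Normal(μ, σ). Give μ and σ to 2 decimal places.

μ = 16.92, σ = 48.32

For Normal(μ,σ), the p-quantile is μ + z_p·σ. Here z_{0.1} = -1.282, z_{0.85} = 1.036.
So -45 = μ − 1.282σ and 67 = μ + 1.036σ.
Subtracting: σ = (67 − -45)/(1.036 − (-1.282)) = 48.32.
Then μ = -45 − (-1.282)·48.32 = 16.92.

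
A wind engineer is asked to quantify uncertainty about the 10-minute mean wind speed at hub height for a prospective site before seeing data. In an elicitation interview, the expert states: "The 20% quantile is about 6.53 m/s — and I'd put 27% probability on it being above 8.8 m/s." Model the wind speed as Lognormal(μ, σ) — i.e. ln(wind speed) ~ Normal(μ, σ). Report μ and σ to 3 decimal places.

If T ~ Lognormal(μ,σ) then ln T ~ Normal(μ,σ), so the p-quantile of ln T is μ + z_p·σ.
ln(6.53) = 1.876 and ln(8.8) = 2.175; z_{0.2} = -0.8416, z_{0.73} = 0.6128.
σ = (2.175 − 1.876)/(0.6128 − (-0.8416)) = 0.205.
μ = 1.876 − (-0.8416)·0.205 = 2.049.

μ ≈ 2.049, σ ≈ 0.205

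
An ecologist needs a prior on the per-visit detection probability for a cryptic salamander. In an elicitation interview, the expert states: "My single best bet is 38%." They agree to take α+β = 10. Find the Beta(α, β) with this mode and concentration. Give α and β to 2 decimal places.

For α,β > 1 the Beta mode is (α−1)/(α+β−2). With α+β = 10, the mode is (α−1)/8.
Set (α−1)/8 = 0.38 → α = 1 + 0.38·8 = 4.04.
β = 10 − α = 5.96.

α = 4.04, β = 5.96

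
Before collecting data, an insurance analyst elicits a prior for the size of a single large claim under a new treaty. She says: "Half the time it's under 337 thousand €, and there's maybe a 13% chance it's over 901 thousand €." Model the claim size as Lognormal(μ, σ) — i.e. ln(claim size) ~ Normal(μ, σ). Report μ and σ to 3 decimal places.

If T ~ Lognormal(μ,σ) then ln T ~ Normal(μ,σ), so the p-quantile of ln T is μ + z_p·σ.
ln(337) = 5.82 and ln(901) = 6.804; z_{0.5} = 0, z_{0.87} = 1.126.
σ = (6.804 − 5.82)/(1.126 − (0)) = 0.873.
μ = 5.82 − (0)·0.873 = 5.820.

μ ≈ 5.820, σ ≈ 0.873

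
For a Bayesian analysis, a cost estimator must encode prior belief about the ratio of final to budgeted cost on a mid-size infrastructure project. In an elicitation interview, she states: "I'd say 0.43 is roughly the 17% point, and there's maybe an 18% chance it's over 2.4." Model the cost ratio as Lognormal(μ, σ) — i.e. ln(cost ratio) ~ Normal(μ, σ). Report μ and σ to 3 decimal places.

μ ≈ 0.034, σ ≈ 0.920

If T ~ Lognormal(μ,σ) then ln T ~ Normal(μ,σ), so the p-quantile of ln T is μ + z_p·σ.
ln(0.43) = -0.844 and ln(2.4) = 0.8755; z_{0.17} = -0.9542, z_{0.82} = 0.9154.
σ = (0.8755 − -0.844)/(0.9154 − (-0.9542)) = 0.920.
μ = -0.844 − (-0.9542)·0.920 = 0.034.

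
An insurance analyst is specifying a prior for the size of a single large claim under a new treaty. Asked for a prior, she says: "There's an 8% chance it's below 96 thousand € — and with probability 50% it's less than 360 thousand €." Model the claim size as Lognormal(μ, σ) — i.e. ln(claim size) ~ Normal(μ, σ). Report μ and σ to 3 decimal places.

If T ~ Lognormal(μ,σ) then ln T ~ Normal(μ,σ), so the p-quantile of ln T is μ + z_p·σ.
ln(96) = 4.564 and ln(360) = 5.886; z_{0.08} = -1.405, z_{0.5} = 0.
σ = (5.886 − 4.564)/(0 − (-1.405)) = 0.941.
μ = 4.564 − (-1.405)·0.941 = 5.886.

μ ≈ 5.886, σ ≈ 0.941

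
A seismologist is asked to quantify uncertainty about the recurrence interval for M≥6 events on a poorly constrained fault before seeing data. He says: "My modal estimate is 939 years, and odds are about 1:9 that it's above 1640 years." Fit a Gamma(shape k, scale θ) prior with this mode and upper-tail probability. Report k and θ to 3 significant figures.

Gamma(k,θ) with k>1 has mode (k−1)θ, so θ = 939/(k−1).
Need P(X < 1640) = 0.9 with θ tied to k this way. Start at k = 2, θ = 939: P(X<1640) ≈ 0.521.
Too low — raise k to concentrate. Iterating converges to k ≈ 7.11.
Then θ = 939/(7.11−1) ≈ 154.

k ≈ 7.11, θ ≈ 154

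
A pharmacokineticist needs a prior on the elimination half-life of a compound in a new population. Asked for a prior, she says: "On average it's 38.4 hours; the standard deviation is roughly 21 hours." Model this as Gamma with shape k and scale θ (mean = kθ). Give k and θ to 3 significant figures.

k ≈ 3.34, θ ≈ 11.5

For Gamma(k, scale θ): mean = kθ, variance = kθ², so CV = 1/√k.
CV = SD/mean = 21/38.4 = 0.5469, hence k = 1/CV² = 3.34.
Then θ = mean/k = 38.4/3.34 = 11.5.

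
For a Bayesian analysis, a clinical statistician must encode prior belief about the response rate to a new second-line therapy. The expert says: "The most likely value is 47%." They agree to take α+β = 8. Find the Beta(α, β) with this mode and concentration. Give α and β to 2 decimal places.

α = 3.82, β = 4.18

For α,β > 1 the Beta mode is (α−1)/(α+β−2). With α+β = 8, the mode is (α−1)/6.
Set (α−1)/6 = 0.47 → α = 1 + 0.47·6 = 3.82.
β = 8 − α = 4.18.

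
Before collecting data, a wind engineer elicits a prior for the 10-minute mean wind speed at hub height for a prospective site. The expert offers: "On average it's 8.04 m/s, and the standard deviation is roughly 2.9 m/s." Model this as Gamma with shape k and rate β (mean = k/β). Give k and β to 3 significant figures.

For Gamma(k, rate β): mean = k/β, variance = k/β², so CV = 1/√k.
CV = SD/mean = 2.9/8.04 = 0.3607, hence k = 1/CV² = 7.69.
Then β = k/mean = 7.69/8.04 = 0.956.

k ≈ 7.69, β ≈ 0.956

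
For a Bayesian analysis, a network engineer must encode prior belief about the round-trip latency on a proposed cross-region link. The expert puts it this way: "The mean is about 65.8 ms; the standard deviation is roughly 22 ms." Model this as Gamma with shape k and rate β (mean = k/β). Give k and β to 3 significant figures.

k ≈ 8.95, β ≈ 0.136

For Gamma(k, rate β): mean = k/β, variance = k/β², so CV = 1/√k.
CV = SD/mean = 22/65.8 = 0.3343, hence k = 1/CV² = 8.95.
Then β = k/mean = 8.95/65.8 = 0.136.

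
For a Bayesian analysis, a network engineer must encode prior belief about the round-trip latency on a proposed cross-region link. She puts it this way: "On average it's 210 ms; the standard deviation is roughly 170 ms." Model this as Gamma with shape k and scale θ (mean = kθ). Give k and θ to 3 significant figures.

For Gamma(k, scale θ): mean = kθ, variance = kθ², so CV = 1/√k.
CV = SD/mean = 170/210 = 0.8095, hence k = 1/CV² = 1.53.
Then θ = mean/k = 210/1.53 = 138.

k ≈ 1.53, θ ≈ 138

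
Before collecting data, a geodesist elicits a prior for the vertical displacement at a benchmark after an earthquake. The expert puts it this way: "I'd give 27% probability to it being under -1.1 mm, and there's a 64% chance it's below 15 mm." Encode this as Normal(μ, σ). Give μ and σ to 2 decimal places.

μ = 9.06, σ = 16.58

The p-quantile of Normal(μ,σ) is μ + z_p·σ, with z_{0.27} = -0.6128 and z_{0.64} = 0.3585.
Eliminate σ: μ = (z₂·x₁ − z₁·x₂)/(z₂ − z₁) = (0.3585·-1.1 − (-0.6128)·15)/0.9713 = 9.06.
Then σ = (x₂ − x₁)/(z₂ − z₁) = (15 − -1.1)/0.9713 = 16.58.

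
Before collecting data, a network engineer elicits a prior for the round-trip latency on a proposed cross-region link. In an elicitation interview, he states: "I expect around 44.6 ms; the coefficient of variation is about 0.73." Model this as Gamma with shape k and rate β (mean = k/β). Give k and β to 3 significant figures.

k ≈ 1.88, β ≈ 0.0421

For Gamma(k, rate β): mean = k/β, variance = k/β², so CV = 1/√k.
CV = 0.73, hence k = 1/CV² = 1.88.
Then β = k/mean = 1.88/44.6 = 0.0421.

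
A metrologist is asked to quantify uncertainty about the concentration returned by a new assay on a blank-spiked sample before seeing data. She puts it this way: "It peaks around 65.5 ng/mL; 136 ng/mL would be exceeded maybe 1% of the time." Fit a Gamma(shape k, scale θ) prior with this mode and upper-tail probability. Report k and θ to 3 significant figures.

k ≈ 10.1, θ ≈ 7.17

Gamma(k,θ) with k>1 has mode (k−1)θ, so θ = 65.5/(k−1).
Need P(X < 136) = 0.99 with θ tied to k this way. Start at k = 2, θ = 65.5: P(X<136) ≈ 0.614.
Too low — raise k to concentrate. Iterating converges to k ≈ 10.1.
Then θ = 65.5/(10.1−1) ≈ 7.17.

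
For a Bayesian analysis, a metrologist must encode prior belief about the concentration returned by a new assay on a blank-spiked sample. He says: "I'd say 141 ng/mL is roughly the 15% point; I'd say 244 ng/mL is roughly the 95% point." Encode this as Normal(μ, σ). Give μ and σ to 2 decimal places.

For Normal(μ,σ), the p-quantile is μ + z_p·σ. Here z_{0.15} = -1.036, z_{0.95} = 1.645.
So 141 = μ − 1.036σ and 244 = μ + 1.645σ.
Subtracting: σ = (244 − 141)/(1.645 − (-1.036)) = 38.41.
Then μ = 141 − (-1.036)·38.41 = 180.81.

μ = 180.81, σ = 38.41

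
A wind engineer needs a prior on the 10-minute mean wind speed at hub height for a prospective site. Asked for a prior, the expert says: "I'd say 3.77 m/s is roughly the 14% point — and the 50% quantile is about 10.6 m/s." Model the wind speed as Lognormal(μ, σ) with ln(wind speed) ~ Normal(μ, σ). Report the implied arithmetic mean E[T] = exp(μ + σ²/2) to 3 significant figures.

If T ~ Lognormal(μ,σ) then ln T ~ Normal(μ,σ), so the p-quantile of ln T is μ + z_p·σ.
ln(3.77) = 1.327 and ln(10.6) = 2.361; z_{0.14} = -1.08, z_{0.5} = 0.
σ = (2.361 − 1.327)/(0 − (-1.08)) = 0.957.
μ = 1.327 − (-1.08)·0.957 = 2.361.
E[T] = exp(μ + σ²/2) = exp(2.361 + 0.4578) = 16.8 m/s.

E[T] ≈ 16.8 m/s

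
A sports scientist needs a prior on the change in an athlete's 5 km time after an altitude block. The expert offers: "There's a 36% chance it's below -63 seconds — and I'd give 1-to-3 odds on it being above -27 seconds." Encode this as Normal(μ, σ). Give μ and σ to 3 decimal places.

μ = -50.507, σ = 34.852

The p-quantile of Normal(μ,σ) is μ + z_p·σ, with z_{0.36} = -0.3585 and z_{0.75} = 0.6745.
Eliminate σ: μ = (z₂·x₁ − z₁·x₂)/(z₂ − z₁) = (0.6745·-63 − (-0.3585)·-27)/1.033 = -50.507.
Then σ = (x₂ − x₁)/(z₂ − z₁) = (-27 − -63)/1.033 = 34.852.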